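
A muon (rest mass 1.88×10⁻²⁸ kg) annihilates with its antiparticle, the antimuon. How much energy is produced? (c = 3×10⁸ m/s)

Both particles have the same rest mass, so total mass = 2m
E = 2m·c² = 2 × 1.88×10⁻²⁸ × (3×10⁸)²
= 2 × 1.88×10⁻²⁸ × 9×10¹⁶
= 3.384×10⁻¹¹ J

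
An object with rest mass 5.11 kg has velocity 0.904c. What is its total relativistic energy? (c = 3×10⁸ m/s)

γ = 1/√(1 - 0.904²) = 2.339
mc² = 5.11 × (3×10⁸)² = 4.599×10¹⁷ J
E = γmc² = 2.339 × 4.599×10¹⁷ = 1.076×10¹⁸ J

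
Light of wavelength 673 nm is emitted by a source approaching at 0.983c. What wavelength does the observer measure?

β = 0.983
Wavelength Doppler factor = √(0.017/1.983) = √(0.008573) = 0.09259
λ_obs = 673 × 0.09259 = 62.31 nm (blueshift)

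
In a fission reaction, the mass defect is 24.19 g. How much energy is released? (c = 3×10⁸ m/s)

Convert mass defect: Δm = 24.19 g = 0.02419 kg
E = Δm·c² = 0.02419 × (3×10⁸)²
= 0.02419 × 9×10¹⁶ = 2.177×10¹⁵ J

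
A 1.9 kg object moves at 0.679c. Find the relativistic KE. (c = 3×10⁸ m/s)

γ = 1/√(1 - 0.679²) = 1.36214
γ - 1 = 0.36214
KE = (γ-1)mc² = 0.36214 × 1.9 × (3×10⁸)² = 6.193×10¹⁶ J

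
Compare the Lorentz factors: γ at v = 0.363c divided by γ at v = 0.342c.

γ₁ = 1/√(1 - 0.363²) = 1.073
γ₂ = 1/√(1 - 0.342²) = 1.064
γ₁/γ₂ = 1.073/1.064 = 1.008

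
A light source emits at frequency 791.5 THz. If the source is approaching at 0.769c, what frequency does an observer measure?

β = v/c = 0.769
(1+β)/(1-β) = 1.769/0.231 = 7.658
Doppler factor = √(7.658) = 2.767
f_obs = 791.5 × 2.767 = 2190 THz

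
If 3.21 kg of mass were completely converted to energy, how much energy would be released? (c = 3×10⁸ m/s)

Using E = mc²:
c² = (3×10⁸)² = 9×10¹⁶ m²/s²
E = 3.21 × 9×10¹⁶ = 2.889×10¹⁷ J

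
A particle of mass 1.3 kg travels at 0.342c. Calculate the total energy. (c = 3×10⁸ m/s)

γ = 1/√(1 - 0.342²) = 1.064
mc² = 1.3 × (3×10⁸)² = 1.170×10¹⁷ J
E = γmc² = 1.064 × 1.170×10¹⁷ = 1.245×10¹⁷ J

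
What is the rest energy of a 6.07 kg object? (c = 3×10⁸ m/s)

c² = (3×10⁸)² = 9.000×10¹⁶ m²/s²
E₀ = mc² = 6.07 × 9.000×10¹⁶ = 5.463×10¹⁷ J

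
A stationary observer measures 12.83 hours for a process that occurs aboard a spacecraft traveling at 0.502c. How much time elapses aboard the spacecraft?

Dilated time Δt = 12.83 hours
γ = 1/√(1 - 0.502²) = 1.156
Δt₀ = Δt/γ = 12.83/1.156 = 11.10 hours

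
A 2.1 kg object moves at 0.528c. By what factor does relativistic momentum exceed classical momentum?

p_rel = γmv, p_class = mv
Ratio = γ = 1/√(1 - 0.528²) = 1.178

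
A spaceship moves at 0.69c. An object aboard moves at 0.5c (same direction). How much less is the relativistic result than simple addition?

Classical: u' + v = 0.5 + 0.69 = 1.19c
Relativistic: u = (0.5 + 0.69)/(1 + 0.345) = 1.19/1.345 = 0.8848c
Difference: 1.19 - 0.8848 = 0.3052c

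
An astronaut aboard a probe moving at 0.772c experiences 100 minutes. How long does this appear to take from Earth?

Proper time Δt₀ = 100 minutes
γ = 1/√(1 - 0.772²) = 1.573
Δt = γΔt₀ = 1.573 × 100 = 157.3 minutes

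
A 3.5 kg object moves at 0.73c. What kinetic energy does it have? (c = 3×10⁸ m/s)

γ = 1/√(1 - 0.73²) = 1.4632
γ - 1 = 0.4632
KE = (γ-1)mc² = 0.4632 × 3.5 × (3×10⁸)² = 1.459×10¹⁷ J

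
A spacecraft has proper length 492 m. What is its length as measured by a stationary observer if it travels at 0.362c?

Proper length L₀ = 492 m
γ = 1/√(1 - 0.362²) = 1.0728
L = L₀/γ = 492/1.0728 = 458.6 m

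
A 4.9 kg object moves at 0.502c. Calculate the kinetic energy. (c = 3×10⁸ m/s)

γ = 1/√(1 - 0.502²) = 1.156246
γ - 1 = 0.156246
KE = (γ-1)mc² = 0.156246 × 4.9 × (3×10⁸)² = 6.890×10¹⁶ J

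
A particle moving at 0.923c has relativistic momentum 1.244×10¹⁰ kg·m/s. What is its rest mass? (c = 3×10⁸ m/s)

γ = 1/√(1 - 0.923²) = 2.599
v = 0.923 × 3×10⁸ = 2.769×10⁸ m/s
m = p/(γv) = 1.244×10¹⁰/(2.599 × 2.769×10⁸) = 17.29 kg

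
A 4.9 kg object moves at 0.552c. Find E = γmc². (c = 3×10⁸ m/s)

γ = 1/√(1 - 0.552²) = 1.1993
mc² = 4.9 × (3×10⁸)² = 4.410×10¹⁷ J
E = γmc² = 1.1993 × 4.410×10¹⁷ = 5.289×10¹⁷ J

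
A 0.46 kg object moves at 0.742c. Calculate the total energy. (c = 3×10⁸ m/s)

γ = 1/√(1 - 0.742²) = 1.4916
mc² = 0.46 × (3×10⁸)² = 4.140×10¹⁶ J
E = γmc² = 1.4916 × 4.140×10¹⁶ = 6.175×10¹⁶ J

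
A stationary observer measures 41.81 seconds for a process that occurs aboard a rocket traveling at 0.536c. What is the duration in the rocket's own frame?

Dilated time Δt = 41.81 seconds
γ = 1/√(1 - 0.536²) = 1.1845
Δt₀ = Δt/γ = 41.81/1.1845 = 35.30 seconds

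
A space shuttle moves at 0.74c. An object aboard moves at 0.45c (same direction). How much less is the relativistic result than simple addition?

Classical: u' + v = 0.45 + 0.74 = 1.19c
Relativistic: u = (0.45 + 0.74)/(1 + 0.333) = 1.19/1.333 = 0.8927c
Difference: 1.19 - 0.8927 = 0.2973c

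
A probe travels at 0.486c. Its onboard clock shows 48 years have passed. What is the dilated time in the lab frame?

Proper time Δt₀ = 48 years
γ = 1/√(1 - 0.486²) = 1.1442
Δt = γΔt₀ = 1.1442 × 48 = 54.92 years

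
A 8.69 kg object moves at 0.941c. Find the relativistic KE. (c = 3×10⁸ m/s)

γ = 1/√(1 - 0.941²) = 2.955
γ - 1 = 1.955
KE = (γ-1)mc² = 1.955 × 8.69 × (3×10⁸)² = 1.529×10¹⁸ J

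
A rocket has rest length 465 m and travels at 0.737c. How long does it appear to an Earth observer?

Proper length L₀ = 465 m
γ = 1/√(1 - 0.737²) = 1.4795
L = L₀/γ = 465/1.4795 = 314.3 m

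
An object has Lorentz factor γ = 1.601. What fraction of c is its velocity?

From γ = 1/√(1 - v²/c²):
1/γ² = 1/1.601² = 0.39014
v²/c² = 1 - 0.39014 = 0.60986
v/c = √(0.60986) = 0.7809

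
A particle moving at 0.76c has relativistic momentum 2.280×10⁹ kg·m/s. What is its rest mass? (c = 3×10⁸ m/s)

γ = 1/√(1 - 0.76²) = 1.5386
v = 0.76 × 3×10⁸ = 2.280×10⁸ m/s
m = p/(γv) = 2.280×10⁹/(1.5386 × 2.280×10⁸) = 6.499 kg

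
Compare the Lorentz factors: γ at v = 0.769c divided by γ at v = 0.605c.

γ₁ = 1/√(1 - 0.769²) = 1.5643
γ₂ = 1/√(1 - 0.605²) = 1.2559
γ₁/γ₂ = 1.5643/1.2559 = 1.246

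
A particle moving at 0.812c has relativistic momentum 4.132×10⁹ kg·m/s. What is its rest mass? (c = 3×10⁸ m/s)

γ = 1/√(1 - 0.812²) = 1.7133
v = 0.812 × 3×10⁸ = 2.436×10⁸ m/s
m = p/(γv) = 4.132×10⁹/(1.7133 × 2.436×10⁸) = 9.900 kg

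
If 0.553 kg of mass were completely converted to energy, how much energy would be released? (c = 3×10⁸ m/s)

Using E = mc²:
c² = (3×10⁸)² = 9×10¹⁶ m²/s²
E = 0.553 × 9×10¹⁶ = 4.977×10¹⁶ J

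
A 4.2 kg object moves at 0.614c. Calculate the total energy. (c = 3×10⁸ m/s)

γ = 1/√(1 - 0.614²) = 1.267
mc² = 4.2 × (3×10⁸)² = 3.780×10¹⁷ J
E = γmc² = 1.267 × 3.780×10¹⁷ = 4.789×10¹⁷ J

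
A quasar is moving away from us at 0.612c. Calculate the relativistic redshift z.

β = 0.612
(1+β)/(1-β) = 1.612/0.388 = 4.155
√(4.155) = 2.038
z = 2.038 - 1 = 1.038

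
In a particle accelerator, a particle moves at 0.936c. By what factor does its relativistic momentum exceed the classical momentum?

p_rel = γmv, p_class = mv
Ratio = γ = 1/√(1 - 0.936²)
= 1/√(0.123904) = 2.841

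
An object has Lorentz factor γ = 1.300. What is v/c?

From γ = 1/√(1 - v²/c²):
1/γ² = 1/1.300² = 0.5917
v²/c² = 1 - 0.5917 = 0.4083
v/c = √(0.4083) = 0.6390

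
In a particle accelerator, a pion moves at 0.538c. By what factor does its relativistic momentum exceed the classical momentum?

p_rel = γmv, p_class = mv
Ratio = γ = 1/√(1 - 0.538²)
= 1/√(0.710556) = 1.186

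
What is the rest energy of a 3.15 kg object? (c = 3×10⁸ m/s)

c² = (3×10⁸)² = 9.000×10¹⁶ m²/s²
E₀ = mc² = 3.15 × 9.000×10¹⁶ = 2.835×10¹⁷ J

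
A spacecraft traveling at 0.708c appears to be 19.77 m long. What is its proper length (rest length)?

Contracted length L = 19.77 m
γ = 1/√(1 - 0.708²) = 1.416
L₀ = γL = 1.416 × 19.77 = 27.99 m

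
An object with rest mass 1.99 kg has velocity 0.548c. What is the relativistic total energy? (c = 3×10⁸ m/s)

γ = 1/√(1 - 0.548²) = 1.1955
mc² = 1.99 × (3×10⁸)² = 1.791×10¹⁷ J
E = γmc² = 1.1955 × 1.791×10¹⁷ = 2.141×10¹⁷ J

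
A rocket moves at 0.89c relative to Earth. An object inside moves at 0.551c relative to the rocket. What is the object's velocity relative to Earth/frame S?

u = (u' + v)/(1 + u'v/c²)
Numerator: 0.551 + 0.89 = 1.441
Denominator: 1 + 0.49039 = 1.49039
u = 1.441/1.49039 = 0.9669c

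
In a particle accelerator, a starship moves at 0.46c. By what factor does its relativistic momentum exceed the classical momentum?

p_rel = γmv, p_class = mv
Ratio = γ = 1/√(1 - 0.46²)
= 1/√(0.7884) = 1.126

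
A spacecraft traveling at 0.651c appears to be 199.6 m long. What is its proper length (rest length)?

Contracted length L = 199.6 m
γ = 1/√(1 - 0.651²) = 1.3174
L₀ = γL = 1.3174 × 199.6 = 263.0 m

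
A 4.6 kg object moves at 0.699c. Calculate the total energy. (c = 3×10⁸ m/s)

γ = 1/√(1 - 0.699²) = 1.3984
mc² = 4.6 × (3×10⁸)² = 4.140×10¹⁷ J
E = γmc² = 1.3984 × 4.140×10¹⁷ = 5.789×10¹⁷ J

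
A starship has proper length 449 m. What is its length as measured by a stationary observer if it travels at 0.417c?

Proper length L₀ = 449 m
γ = 1/√(1 - 0.417²) = 1.1002
L = L₀/γ = 449/1.1002 = 408.1 m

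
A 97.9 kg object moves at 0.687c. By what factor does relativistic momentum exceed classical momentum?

p_rel = γmv, p_class = mv
Ratio = γ = 1/√(1 - 0.687²) = 1.376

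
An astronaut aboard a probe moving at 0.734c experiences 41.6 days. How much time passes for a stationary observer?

Proper time Δt₀ = 41.6 days
γ = 1/√(1 - 0.734²) = 1.4724
Δt = γΔt₀ = 1.4724 × 41.6 = 61.25 days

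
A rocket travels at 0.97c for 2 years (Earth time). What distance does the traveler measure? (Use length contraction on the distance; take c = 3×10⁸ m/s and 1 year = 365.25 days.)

Earth distance: d = v × t = 0.97c × 2 yr = 1.8367×10¹⁶ m
γ = 4.1135
d' = d/γ = 1.8367×10¹⁶/4.1135 = 4.465×10¹⁵ m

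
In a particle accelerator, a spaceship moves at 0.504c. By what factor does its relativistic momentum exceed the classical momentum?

p_rel = γmv, p_class = mv
Ratio = γ = 1/√(1 - 0.504²)
= 1/√(0.745984) = 1.158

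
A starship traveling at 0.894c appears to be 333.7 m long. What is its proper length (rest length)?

Contracted length L = 333.7 m
γ = 1/√(1 - 0.894²) = 2.232
L₀ = γL = 2.232 × 333.7 = 744.8 m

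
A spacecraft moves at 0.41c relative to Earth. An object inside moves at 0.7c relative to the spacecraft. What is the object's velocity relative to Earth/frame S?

u = (u' + v)/(1 + u'v/c²)
Numerator: 0.7 + 0.41 = 1.11
Denominator: 1 + 0.287 = 1.287
u = 1.11/1.287 = 0.8625c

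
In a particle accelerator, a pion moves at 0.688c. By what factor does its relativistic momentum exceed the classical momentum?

p_rel = γmv, p_class = mv
Ratio = γ = 1/√(1 - 0.688²)
= 1/√(0.526656) = 1.378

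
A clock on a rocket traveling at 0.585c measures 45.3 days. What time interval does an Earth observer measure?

Proper time Δt₀ = 45.3 days
γ = 1/√(1 - 0.585²) = 1.233
Δt = γΔt₀ = 1.233 × 45.3 = 55.85 days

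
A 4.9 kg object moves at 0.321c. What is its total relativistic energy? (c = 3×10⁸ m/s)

γ = 1/√(1 - 0.321²) = 1.05588
mc² = 4.9 × (3×10⁸)² = 4.410×10¹⁷ J
E = γmc² = 1.05588 × 4.410×10¹⁷ = 4.656×10¹⁷ J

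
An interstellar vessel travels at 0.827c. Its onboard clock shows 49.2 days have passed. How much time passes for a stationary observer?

Proper time Δt₀ = 49.2 days
γ = 1/√(1 - 0.827²) = 1.7787
Δt = γΔt₀ = 1.7787 × 49.2 = 87.51 days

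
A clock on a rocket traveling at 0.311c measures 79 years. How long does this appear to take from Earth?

Proper time Δt₀ = 79 years
γ = 1/√(1 - 0.311²) = 1.0522
Δt = γΔt₀ = 1.0522 × 79 = 83.12 years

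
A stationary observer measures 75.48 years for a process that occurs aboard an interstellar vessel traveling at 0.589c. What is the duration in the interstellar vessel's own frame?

Dilated time Δt = 75.48 years
γ = 1/√(1 - 0.589²) = 1.2374
Δt₀ = Δt/γ = 75.48/1.2374 = 61.00 years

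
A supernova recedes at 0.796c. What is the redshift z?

β = 0.796
(1+β)/(1-β) = 1.796/0.204 = 8.804
√(8.804) = 2.967
z = 2.967 - 1 = 1.967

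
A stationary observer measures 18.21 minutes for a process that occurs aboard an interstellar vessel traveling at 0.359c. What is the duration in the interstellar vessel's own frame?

Dilated time Δt = 18.21 minutes
γ = 1/√(1 - 0.359²) = 1.071
Δt₀ = Δt/γ = 18.21/1.071 = 17.00 minutes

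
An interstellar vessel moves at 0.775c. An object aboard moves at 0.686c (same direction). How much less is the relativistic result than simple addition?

Classical: u' + v = 0.686 + 0.775 = 1.461c
Relativistic: u = (0.686 + 0.775)/(1 + 0.53165) = 1.461/1.53165 = 0.9539c
Difference: 1.461 - 0.9539 = 0.5071c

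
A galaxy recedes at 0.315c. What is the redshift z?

β = 0.315
(1+β)/(1-β) = 1.315/0.685 = 1.9197
√(1.9197) = 1.3855
z = 1.3855 - 1 = 0.3855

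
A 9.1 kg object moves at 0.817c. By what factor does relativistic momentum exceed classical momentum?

p_rel = γmv, p_class = mv
Ratio = γ = 1/√(1 - 0.817²) = 1.734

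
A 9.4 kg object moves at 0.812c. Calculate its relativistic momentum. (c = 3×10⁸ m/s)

γ = 1/√(1 - 0.812²) = 1.7133
v = 0.812 × 3×10⁸ = 2.436×10⁸ m/s
p = γmv = 1.7133 × 9.4 × 2.436×10⁸ = 3.923×10⁹ kg·m/s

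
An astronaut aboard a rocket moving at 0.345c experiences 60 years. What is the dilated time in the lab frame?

Proper time Δt₀ = 60 years
γ = 1/√(1 - 0.345²) = 1.0654
Δt = γΔt₀ = 1.0654 × 60 = 63.92 years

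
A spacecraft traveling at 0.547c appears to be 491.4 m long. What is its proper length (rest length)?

Contracted length L = 491.4 m
γ = 1/√(1 - 0.547²) = 1.1946
L₀ = γL = 1.1946 × 491.4 = 587.0 m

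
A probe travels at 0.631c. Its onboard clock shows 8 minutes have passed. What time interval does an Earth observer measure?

Proper time Δt₀ = 8 minutes
γ = 1/√(1 - 0.631²) = 1.289
Δt = γΔt₀ = 1.289 × 8 = 10.31 minutes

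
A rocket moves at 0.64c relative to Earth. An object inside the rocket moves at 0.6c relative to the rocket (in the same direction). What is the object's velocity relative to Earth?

u = (u' + v)/(1 + u'v/c²)
Numerator: 0.6 + 0.64 = 1.24
Denominator: 1 + 0.384 = 1.384
u = 1.24/1.384 = 0.8960c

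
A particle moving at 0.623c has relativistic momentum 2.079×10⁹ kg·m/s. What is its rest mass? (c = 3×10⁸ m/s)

γ = 1/√(1 - 0.623²) = 1.2784
v = 0.623 × 3×10⁸ = 1.869×10⁸ m/s
m = p/(γv) = 2.079×10⁹/(1.2784 × 1.869×10⁸) = 8.701 kg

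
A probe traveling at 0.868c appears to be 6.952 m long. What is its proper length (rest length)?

Contracted length L = 6.952 m
γ = 1/√(1 - 0.868²) = 2.014
L₀ = γL = 2.014 × 6.952 = 14.00 m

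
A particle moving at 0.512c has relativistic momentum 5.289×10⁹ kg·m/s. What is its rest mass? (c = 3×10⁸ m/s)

γ = 1/√(1 - 0.512²) = 1.164
v = 0.512 × 3×10⁸ = 1.536×10⁸ m/s
m = p/(γv) = 5.289×10⁹/(1.164 × 1.536×10⁸) = 29.58 kg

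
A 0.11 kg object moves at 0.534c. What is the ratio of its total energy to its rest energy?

E = γmc², E₀ = mc²
E/E₀ = γ = 1/√(1 - 0.534²) = 1.183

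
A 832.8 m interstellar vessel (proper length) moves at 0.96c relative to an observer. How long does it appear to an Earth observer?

Proper length L₀ = 832.8 m
γ = 1/√(1 - 0.96²) = 3.571
L = L₀/γ = 832.8/3.571 = 233.2 m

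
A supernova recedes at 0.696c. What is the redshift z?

β = 0.696
(1+β)/(1-β) = 1.696/0.304 = 5.579
√(5.579) = 2.362
z = 2.362 - 1 = 1.362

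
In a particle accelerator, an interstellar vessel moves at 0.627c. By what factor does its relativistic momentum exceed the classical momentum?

p_rel = γmv, p_class = mv
Ratio = γ = 1/√(1 - 0.627²)
= 1/√(0.606871) = 1.284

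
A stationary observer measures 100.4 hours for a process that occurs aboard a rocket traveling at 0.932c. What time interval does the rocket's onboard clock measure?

Dilated time Δt = 100.4 hours
γ = 1/√(1 - 0.932²) = 2.759
Δt₀ = Δt/γ = 100.4/2.759 = 36.39 hours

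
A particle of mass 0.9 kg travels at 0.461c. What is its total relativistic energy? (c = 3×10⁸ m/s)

γ = 1/√(1 - 0.461²) = 1.1269
mc² = 0.9 × (3×10⁸)² = 8.100×10¹⁶ J
E = γmc² = 1.1269 × 8.100×10¹⁶ = 9.128×10¹⁶ J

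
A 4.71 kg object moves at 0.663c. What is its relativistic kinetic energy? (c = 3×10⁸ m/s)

γ = 1/√(1 - 0.663²) = 1.3358
γ - 1 = 0.3358
KE = (γ-1)mc² = 0.3358 × 4.71 × (3×10⁸)² = 1.423×10¹⁷ J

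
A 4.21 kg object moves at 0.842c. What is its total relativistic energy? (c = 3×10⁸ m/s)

γ = 1/√(1 - 0.842²) = 1.8536
mc² = 4.21 × (3×10⁸)² = 3.789×10¹⁷ J
E = γmc² = 1.8536 × 3.789×10¹⁷ = 7.023×10¹⁷ J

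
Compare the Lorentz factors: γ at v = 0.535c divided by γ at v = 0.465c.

γ₁ = 1/√(1 - 0.535²) = 1.184
γ₂ = 1/√(1 - 0.465²) = 1.130
γ₁/γ₂ = 1.184/1.130 = 1.048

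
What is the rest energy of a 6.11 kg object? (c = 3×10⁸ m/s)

c² = (3×10⁸)² = 9.000×10¹⁶ m²/s²
E₀ = mc² = 6.11 × 9.000×10¹⁶ = 5.499×10¹⁷ J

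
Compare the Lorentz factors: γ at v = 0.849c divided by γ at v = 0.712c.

γ₁ = 1/√(1 - 0.849²) = 1.893
γ₂ = 1/√(1 - 0.712²) = 1.424
γ₁/γ₂ = 1.893/1.424 = 1.329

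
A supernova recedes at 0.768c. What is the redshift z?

β = 0.768
(1+β)/(1-β) = 1.768/0.232 = 7.621
√(7.621) = 2.761
z = 2.761 - 1 = 1.761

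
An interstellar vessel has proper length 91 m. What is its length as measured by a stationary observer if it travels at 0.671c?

Proper length L₀ = 91 m
γ = 1/√(1 - 0.671²) = 1.3487
L = L₀/γ = 91/1.3487 = 67.47 m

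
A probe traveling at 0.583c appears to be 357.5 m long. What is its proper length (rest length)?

Contracted length L = 357.5 m
γ = 1/√(1 - 0.583²) = 1.2308
L₀ = γL = 1.2308 × 357.5 = 440.0 m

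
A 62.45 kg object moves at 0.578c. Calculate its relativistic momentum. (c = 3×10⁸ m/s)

γ = 1/√(1 - 0.578²) = 1.225
v = 0.578 × 3×10⁸ = 1.734×10⁸ m/s
p = γmv = 1.225 × 62.45 × 1.734×10⁸ = 1.327×10¹⁰ kg·m/s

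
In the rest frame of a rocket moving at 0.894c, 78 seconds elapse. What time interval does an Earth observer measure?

Proper time Δt₀ = 78 seconds
γ = 1/√(1 - 0.894²) = 2.232
Δt = γΔt₀ = 2.232 × 78 = 174.1 seconds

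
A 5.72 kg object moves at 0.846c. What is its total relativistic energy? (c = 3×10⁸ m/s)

γ = 1/√(1 - 0.846²) = 1.8755
mc² = 5.72 × (3×10⁸)² = 5.148×10¹⁷ J
E = γmc² = 1.8755 × 5.148×10¹⁷ = 9.655×10¹⁷ J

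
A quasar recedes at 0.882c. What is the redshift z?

β = 0.882
(1+β)/(1-β) = 1.882/0.118 = 15.95
√(15.95) = 3.994
z = 3.994 - 1 = 2.994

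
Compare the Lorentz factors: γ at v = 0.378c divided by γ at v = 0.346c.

γ₁ = 1/√(1 - 0.378²) = 1.080
γ₂ = 1/√(1 - 0.346²) = 1.066
γ₁/γ₂ = 1.080/1.066 = 1.013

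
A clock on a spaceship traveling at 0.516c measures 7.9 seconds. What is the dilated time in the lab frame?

Proper time Δt₀ = 7.9 seconds
γ = 1/√(1 - 0.516²) = 1.16742
Δt = γΔt₀ = 1.16742 × 7.9 = 9.223 seconds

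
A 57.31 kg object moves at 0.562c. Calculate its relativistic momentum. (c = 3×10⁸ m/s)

γ = 1/√(1 - 0.562²) = 1.209
v = 0.562 × 3×10⁸ = 1.686×10⁸ m/s
p = γmv = 1.209 × 57.31 × 1.686×10⁸ = 1.168×10¹⁰ kg·m/s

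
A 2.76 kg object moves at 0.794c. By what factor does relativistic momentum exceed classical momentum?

p_rel = γmv, p_class = mv
Ratio = γ = 1/√(1 - 0.794²) = 1.645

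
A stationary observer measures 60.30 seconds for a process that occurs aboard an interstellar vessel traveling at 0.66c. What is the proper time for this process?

Dilated time Δt = 60.30 seconds
γ = 1/√(1 - 0.66²) = 1.331
Δt₀ = Δt/γ = 60.30/1.331 = 45.30 seconds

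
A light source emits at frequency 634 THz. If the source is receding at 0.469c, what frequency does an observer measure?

β = v/c = 0.469
(1-β)/(1+β) = 0.531/1.469 = 0.3615
Doppler factor = √(0.3615) = 0.6012
f_obs = 634 × 0.6012 = 381.2 THz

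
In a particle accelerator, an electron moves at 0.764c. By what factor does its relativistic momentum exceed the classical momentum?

p_rel = γmv, p_class = mv
Ratio = γ = 1/√(1 - 0.764²)
= 1/√(0.416304) = 1.550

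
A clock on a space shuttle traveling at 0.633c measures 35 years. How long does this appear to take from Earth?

Proper time Δt₀ = 35 years
γ = 1/√(1 - 0.633²) = 1.2917
Δt = γΔt₀ = 1.2917 × 35 = 45.21 years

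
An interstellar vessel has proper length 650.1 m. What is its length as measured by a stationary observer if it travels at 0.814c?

Proper length L₀ = 650.1 m
γ = 1/√(1 - 0.814²) = 1.7216
L = L₀/γ = 650.1/1.7216 = 377.6 m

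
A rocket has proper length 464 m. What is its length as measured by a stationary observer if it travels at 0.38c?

Proper length L₀ = 464 m
γ = 1/√(1 - 0.38²) = 1.081
L = L₀/γ = 464/1.081 = 429.2 m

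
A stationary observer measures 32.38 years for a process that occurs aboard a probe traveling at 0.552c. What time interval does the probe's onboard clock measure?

Dilated time Δt = 32.38 years
γ = 1/√(1 - 0.552²) = 1.1993
Δt₀ = Δt/γ = 32.38/1.1993 = 27.00 years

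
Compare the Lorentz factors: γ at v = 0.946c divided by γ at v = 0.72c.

γ₁ = 1/√(1 - 0.946²) = 3.085
γ₂ = 1/√(1 - 0.72²) = 1.441
γ₁/γ₂ = 3.085/1.441 = 2.141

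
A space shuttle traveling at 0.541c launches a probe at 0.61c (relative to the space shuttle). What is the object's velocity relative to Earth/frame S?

u = (u' + v)/(1 + u'v/c²)
Numerator: 0.61 + 0.541 = 1.151
Denominator: 1 + 0.33001 = 1.33001
u = 1.151/1.33001 = 0.8654c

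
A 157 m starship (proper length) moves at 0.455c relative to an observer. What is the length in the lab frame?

Proper length L₀ = 157 m
γ = 1/√(1 - 0.455²) = 1.123
L = L₀/γ = 157/1.123 = 139.8 m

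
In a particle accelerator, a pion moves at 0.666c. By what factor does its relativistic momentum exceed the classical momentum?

p_rel = γmv, p_class = mv
Ratio = γ = 1/√(1 - 0.666²)
= 1/√(0.556444) = 1.341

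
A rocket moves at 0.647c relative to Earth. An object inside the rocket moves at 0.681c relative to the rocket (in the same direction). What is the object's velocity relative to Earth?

u = (u' + v)/(1 + u'v/c²)
Numerator: 0.681 + 0.647 = 1.328
Denominator: 1 + 0.440607 = 1.440607
u = 1.328/1.440607 = 0.9218c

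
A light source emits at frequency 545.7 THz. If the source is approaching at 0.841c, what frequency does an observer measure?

β = v/c = 0.841
(1+β)/(1-β) = 1.841/0.159 = 11.58
Doppler factor = √(11.58) = 3.403
f_obs = 545.7 × 3.403 = 1857 THz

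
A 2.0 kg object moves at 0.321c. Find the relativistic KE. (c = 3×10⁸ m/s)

γ = 1/√(1 - 0.321²) = 1.05588
γ - 1 = 0.05588
KE = (γ-1)mc² = 0.05588 × 2.0 × (3×10⁸)² = 1.006×10¹⁶ J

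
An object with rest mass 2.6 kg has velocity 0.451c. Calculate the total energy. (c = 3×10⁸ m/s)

γ = 1/√(1 - 0.451²) = 1.1204
mc² = 2.6 × (3×10⁸)² = 2.340×10¹⁷ J
E = γmc² = 1.1204 × 2.340×10¹⁷ = 2.622×10¹⁷ J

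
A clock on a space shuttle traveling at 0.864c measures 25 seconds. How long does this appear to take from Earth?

Proper time Δt₀ = 25 seconds
γ = 1/√(1 - 0.864²) = 1.986
Δt = γΔt₀ = 1.986 × 25 = 49.65 seconds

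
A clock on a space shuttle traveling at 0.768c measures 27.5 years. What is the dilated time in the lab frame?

Proper time Δt₀ = 27.5 years
γ = 1/√(1 - 0.768²) = 1.5614
Δt = γΔt₀ = 1.5614 × 27.5 = 42.94 years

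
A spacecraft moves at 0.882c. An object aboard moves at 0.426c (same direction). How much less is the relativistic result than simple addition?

Classical: u' + v = 0.426 + 0.882 = 1.308c
Relativistic: u = (0.426 + 0.882)/(1 + 0.375732) = 1.308/1.375732 = 0.9508c
Difference: 1.308 - 0.9508 = 0.3572c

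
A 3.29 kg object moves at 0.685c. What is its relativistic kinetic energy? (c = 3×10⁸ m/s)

γ = 1/√(1 - 0.685²) = 1.3726
γ - 1 = 0.3726
KE = (γ-1)mc² = 0.3726 × 3.29 × (3×10⁸)² = 1.103×10¹⁷ J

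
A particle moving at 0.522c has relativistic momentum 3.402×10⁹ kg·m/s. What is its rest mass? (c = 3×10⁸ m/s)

γ = 1/√(1 - 0.522²) = 1.1724
v = 0.522 × 3×10⁸ = 1.566×10⁸ m/s
m = p/(γv) = 3.402×10⁹/(1.1724 × 1.566×10⁸) = 18.53 kg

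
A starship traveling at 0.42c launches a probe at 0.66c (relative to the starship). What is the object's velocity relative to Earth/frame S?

u = (u' + v)/(1 + u'v/c²)
Numerator: 0.66 + 0.42 = 1.08
Denominator: 1 + 0.2772 = 1.2772
u = 1.08/1.2772 = 0.8456c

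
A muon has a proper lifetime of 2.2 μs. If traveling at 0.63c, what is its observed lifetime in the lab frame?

Proper lifetime τ₀ = 2.2 μs
γ = 1/√(1 - 0.63²) = 1.2877
τ = γτ₀ = 1.2877 × 2.2 μs = 2.833 μs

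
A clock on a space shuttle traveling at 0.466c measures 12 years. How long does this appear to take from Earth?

Proper time Δt₀ = 12 years
γ = 1/√(1 - 0.466²) = 1.130
Δt = γΔt₀ = 1.130 × 12 = 13.56 years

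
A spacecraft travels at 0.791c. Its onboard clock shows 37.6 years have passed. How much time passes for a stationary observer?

Proper time Δt₀ = 37.6 years
γ = 1/√(1 - 0.791²) = 1.6345
Δt = γΔt₀ = 1.6345 × 37.6 = 61.46 years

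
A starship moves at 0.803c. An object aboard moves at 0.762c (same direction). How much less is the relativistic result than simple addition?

Classical: u' + v = 0.762 + 0.803 = 1.565c
Relativistic: u = (0.762 + 0.803)/(1 + 0.611886) = 1.565/1.611886 = 0.9709c
Difference: 1.565 - 0.9709 = 0.5941c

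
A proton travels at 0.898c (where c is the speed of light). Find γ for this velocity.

v/c = 0.898, so (v/c)² = 0.806404
1 - (v/c)² = 0.193596
γ = 1/√(0.193596) = 2.273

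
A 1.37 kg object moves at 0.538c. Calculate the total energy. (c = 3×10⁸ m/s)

γ = 1/√(1 - 0.538²) = 1.1863
mc² = 1.37 × (3×10⁸)² = 1.233×10¹⁷ J
E = γmc² = 1.1863 × 1.233×10¹⁷ = 1.463×10¹⁷ J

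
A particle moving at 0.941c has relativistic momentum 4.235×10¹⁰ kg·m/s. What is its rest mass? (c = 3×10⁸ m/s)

γ = 1/√(1 - 0.941²) = 2.955
v = 0.941 × 3×10⁸ = 2.823×10⁸ m/s
m = p/(γv) = 4.235×10¹⁰/(2.955 × 2.823×10⁸) = 50.77 kg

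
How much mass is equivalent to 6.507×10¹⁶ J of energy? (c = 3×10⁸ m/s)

From E = mc², we get m = E/c²
c² = (3×10⁸)² = 9×10¹⁶ m²/s²
m = 6.507×10¹⁶ / 9×10¹⁶ = 0.7230 kg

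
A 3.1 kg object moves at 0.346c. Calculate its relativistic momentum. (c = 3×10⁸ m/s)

γ = 1/√(1 - 0.346²) = 1.066
v = 0.346 × 3×10⁸ = 1.038×10⁸ m/s
p = γmv = 1.066 × 3.1 × 1.038×10⁸ = 3.430×10⁸ kg·m/s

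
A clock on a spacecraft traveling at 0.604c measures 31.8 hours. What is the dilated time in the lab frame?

Proper time Δt₀ = 31.8 hours
γ = 1/√(1 - 0.604²) = 1.2547
Δt = γΔt₀ = 1.2547 × 31.8 = 39.90 hours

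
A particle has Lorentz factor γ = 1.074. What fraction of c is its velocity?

From γ = 1/√(1 - v²/c²):
1/γ² = 1/1.074² = 0.8669
v²/c² = 1 - 0.8669 = 0.1331
v/c = √(0.1331) = 0.3648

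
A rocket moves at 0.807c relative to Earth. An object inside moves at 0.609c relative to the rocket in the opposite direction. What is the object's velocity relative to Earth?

Object's velocity in rocket frame is u' = -0.609c
u = (u' + v)/(1 + u'v/c²) = (v - 0.609)/(1 - 0.609·v/c²)
Numerator: 0.807 - 0.609 = 0.198
Denominator: 1 - 0.491463 = 0.508537
u = 0.198/0.508537 = 0.3894c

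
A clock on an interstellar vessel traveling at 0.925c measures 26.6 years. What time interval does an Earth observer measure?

Proper time Δt₀ = 26.6 years
γ = 1/√(1 - 0.925²) = 2.632
Δt = γΔt₀ = 2.632 × 26.6 = 70.01 years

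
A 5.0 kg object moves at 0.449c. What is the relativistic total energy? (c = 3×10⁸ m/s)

γ = 1/√(1 - 0.449²) = 1.119
mc² = 5.0 × (3×10⁸)² = 4.500×10¹⁷ J
E = γmc² = 1.119 × 4.500×10¹⁷ = 5.036×10¹⁷ J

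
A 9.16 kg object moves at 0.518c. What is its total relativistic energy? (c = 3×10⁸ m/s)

γ = 1/√(1 - 0.518²) = 1.1691
mc² = 9.16 × (3×10⁸)² = 8.244×10¹⁷ J
E = γmc² = 1.1691 × 8.244×10¹⁷ = 9.638×10¹⁷ J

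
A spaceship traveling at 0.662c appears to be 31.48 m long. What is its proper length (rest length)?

Contracted length L = 31.48 m
γ = 1/√(1 - 0.662²) = 1.3342
L₀ = γL = 1.3342 × 31.48 = 42.00 m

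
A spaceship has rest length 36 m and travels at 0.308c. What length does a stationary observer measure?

Proper length L₀ = 36 m
γ = 1/√(1 - 0.308²) = 1.051
L = L₀/γ = 36/1.051 = 34.25 m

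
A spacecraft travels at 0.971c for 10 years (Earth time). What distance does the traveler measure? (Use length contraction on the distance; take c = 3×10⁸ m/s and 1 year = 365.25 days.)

Earth distance: d = v × t = 0.971c × 10 yr = 9.193×10¹⁶ m
γ = 4.183
d' = d/γ = 9.193×10¹⁶/4.183 = 2.198×10¹⁶ m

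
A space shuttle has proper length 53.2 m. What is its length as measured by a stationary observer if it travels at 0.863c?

Proper length L₀ = 53.2 m
γ = 1/√(1 - 0.863²) = 1.979
L = L₀/γ = 53.2/1.979 = 26.88 m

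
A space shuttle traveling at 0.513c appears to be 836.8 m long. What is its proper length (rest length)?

Contracted length L = 836.8 m
γ = 1/√(1 - 0.513²) = 1.16497
L₀ = γL = 1.16497 × 836.8 = 974.8 m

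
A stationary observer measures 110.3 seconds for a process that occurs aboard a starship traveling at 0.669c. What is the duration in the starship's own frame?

Dilated time Δt = 110.3 seconds
γ = 1/√(1 - 0.669²) = 1.3454
Δt₀ = Δt/γ = 110.3/1.3454 = 81.98 seconds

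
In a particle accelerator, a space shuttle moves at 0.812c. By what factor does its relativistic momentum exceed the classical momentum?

p_rel = γmv, p_class = mv
Ratio = γ = 1/√(1 - 0.812²)
= 1/√(0.340656) = 1.713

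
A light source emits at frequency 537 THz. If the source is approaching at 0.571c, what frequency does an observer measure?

β = v/c = 0.571
(1+β)/(1-β) = 1.571/0.429 = 3.662
Doppler factor = √(3.662) = 1.914
f_obs = 537 × 1.914 = 1028 THz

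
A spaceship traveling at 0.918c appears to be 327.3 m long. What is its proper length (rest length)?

Contracted length L = 327.3 m
γ = 1/√(1 - 0.918²) = 2.5216
L₀ = γL = 2.5216 × 327.3 = 825.3 m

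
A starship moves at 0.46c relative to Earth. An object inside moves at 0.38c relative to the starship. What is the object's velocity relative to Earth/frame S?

u = (u' + v)/(1 + u'v/c²)
Numerator: 0.38 + 0.46 = 0.84
Denominator: 1 + 0.1748 = 1.1748
u = 0.84/1.1748 = 0.7150c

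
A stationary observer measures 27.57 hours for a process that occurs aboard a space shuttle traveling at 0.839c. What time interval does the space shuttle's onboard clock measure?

Dilated time Δt = 27.57 hours
γ = 1/√(1 - 0.839²) = 1.838
Δt₀ = Δt/γ = 27.57/1.838 = 15.00 hours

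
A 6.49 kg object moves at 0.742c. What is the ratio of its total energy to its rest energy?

E = γmc², E₀ = mc²
E/E₀ = γ = 1/√(1 - 0.742²) = 1.492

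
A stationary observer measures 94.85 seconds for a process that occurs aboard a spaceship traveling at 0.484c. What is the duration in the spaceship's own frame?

Dilated time Δt = 94.85 seconds
γ = 1/√(1 - 0.484²) = 1.1428
Δt₀ = Δt/γ = 94.85/1.1428 = 83.00 seconds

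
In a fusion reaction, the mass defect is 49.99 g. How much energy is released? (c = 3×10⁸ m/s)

Convert mass defect: Δm = 49.99 g = 0.04999 kg
E = Δm·c² = 0.04999 × (3×10⁸)²
= 0.04999 × 9×10¹⁶ = 4.499×10¹⁵ J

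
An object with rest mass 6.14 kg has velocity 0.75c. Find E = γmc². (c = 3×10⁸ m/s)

γ = 1/√(1 - 0.75²) = 1.512
mc² = 6.14 × (3×10⁸)² = 5.526×10¹⁷ J
E = γmc² = 1.512 × 5.526×10¹⁷ = 8.355×10¹⁷ J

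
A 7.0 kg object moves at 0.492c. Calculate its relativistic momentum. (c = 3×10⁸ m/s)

γ = 1/√(1 - 0.492²) = 1.149
v = 0.492 × 3×10⁸ = 1.476×10⁸ m/s
p = γmv = 1.149 × 7.0 × 1.476×10⁸ = 1.187×10⁹ kg·m/s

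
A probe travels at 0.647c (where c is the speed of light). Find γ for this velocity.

v/c = 0.647, so (v/c)² = 0.418609
1 - (v/c)² = 0.581391
γ = 1/√(0.581391) = 1.311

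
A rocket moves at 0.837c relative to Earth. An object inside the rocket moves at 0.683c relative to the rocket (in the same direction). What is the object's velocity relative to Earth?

u = (u' + v)/(1 + u'v/c²)
Numerator: 0.683 + 0.837 = 1.52
Denominator: 1 + 0.571671 = 1.571671
u = 1.52/1.571671 = 0.9671c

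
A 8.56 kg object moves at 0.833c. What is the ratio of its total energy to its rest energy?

E = γmc², E₀ = mc²
E/E₀ = γ = 1/√(1 - 0.833²) = 1.807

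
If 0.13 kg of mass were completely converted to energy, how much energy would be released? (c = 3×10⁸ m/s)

Using E = mc²:
c² = (3×10⁸)² = 9×10¹⁶ m²/s²
E = 0.13 × 9×10¹⁶ = 1.170×10¹⁶ J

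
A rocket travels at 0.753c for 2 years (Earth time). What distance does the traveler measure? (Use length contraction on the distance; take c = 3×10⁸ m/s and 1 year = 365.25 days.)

Earth distance: d = v × t = 0.753c × 2 yr = 1.426×10¹⁶ m
γ = 1.520
d' = d/γ = 1.426×10¹⁶/1.520 = 9.382×10¹⁵ m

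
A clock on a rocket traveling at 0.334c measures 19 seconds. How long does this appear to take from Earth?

Proper time Δt₀ = 19 seconds
γ = 1/√(1 - 0.334²) = 1.061
Δt = γΔt₀ = 1.061 × 19 = 20.16 seconds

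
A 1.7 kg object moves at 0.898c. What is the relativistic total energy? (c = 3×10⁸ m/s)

γ = 1/√(1 - 0.898²) = 2.2728
mc² = 1.7 × (3×10⁸)² = 1.530×10¹⁷ J
E = γmc² = 2.2728 × 1.530×10¹⁷ = 3.477×10¹⁷ J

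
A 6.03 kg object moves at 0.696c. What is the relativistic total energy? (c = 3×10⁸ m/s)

γ = 1/√(1 - 0.696²) = 1.3927
mc² = 6.03 × (3×10⁸)² = 5.427×10¹⁷ J
E = γmc² = 1.3927 × 5.427×10¹⁷ = 7.558×10¹⁷ J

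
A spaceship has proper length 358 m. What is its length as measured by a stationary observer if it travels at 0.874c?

Proper length L₀ = 358 m
γ = 1/√(1 - 0.874²) = 2.058
L = L₀/γ = 358/2.058 = 174.0 m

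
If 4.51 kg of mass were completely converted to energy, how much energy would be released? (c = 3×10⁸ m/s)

Using E = mc²:
c² = (3×10⁸)² = 9×10¹⁶ m²/s²
E = 4.51 × 9×10¹⁶ = 4.059×10¹⁷ J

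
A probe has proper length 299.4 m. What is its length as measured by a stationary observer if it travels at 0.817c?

Proper length L₀ = 299.4 m
γ = 1/√(1 - 0.817²) = 1.7342
L = L₀/γ = 299.4/1.7342 = 172.6 m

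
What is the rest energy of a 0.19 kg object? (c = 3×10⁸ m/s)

c² = (3×10⁸)² = 9.000×10¹⁶ m²/s²
E₀ = mc² = 0.19 × 9.000×10¹⁶ = 1.710×10¹⁶ J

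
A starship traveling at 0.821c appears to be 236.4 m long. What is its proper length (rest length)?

Contracted length L = 236.4 m
γ = 1/√(1 - 0.821²) = 1.7515
L₀ = γL = 1.7515 × 236.4 = 414.1 m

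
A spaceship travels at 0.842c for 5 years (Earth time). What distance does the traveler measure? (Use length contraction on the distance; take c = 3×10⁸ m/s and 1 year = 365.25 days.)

Earth distance: d = v × t = 0.842c × 5 yr = 3.986×10¹⁶ m
γ = 1.854
d' = d/γ = 3.986×10¹⁶/1.854 = 2.150×10¹⁶ m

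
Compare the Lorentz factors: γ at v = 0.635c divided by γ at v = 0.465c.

γ₁ = 1/√(1 - 0.635²) = 1.2945
γ₂ = 1/√(1 - 0.465²) = 1.1295
γ₁/γ₂ = 1.2945/1.1295 = 1.146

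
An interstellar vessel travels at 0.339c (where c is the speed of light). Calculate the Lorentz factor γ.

v/c = 0.339, so (v/c)² = 0.114921
1 - (v/c)² = 0.885079
γ = 1/√(0.885079) = 1.063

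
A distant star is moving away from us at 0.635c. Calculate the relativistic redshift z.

β = 0.635
(1+β)/(1-β) = 1.635/0.365 = 4.479
√(4.479) = 2.116
z = 2.116 - 1 = 1.116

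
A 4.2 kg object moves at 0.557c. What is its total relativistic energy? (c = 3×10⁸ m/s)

γ = 1/√(1 - 0.557²) = 1.204
mc² = 4.2 × (3×10⁸)² = 3.780×10¹⁷ J
E = γmc² = 1.204 × 3.780×10¹⁷ = 4.551×10¹⁷ J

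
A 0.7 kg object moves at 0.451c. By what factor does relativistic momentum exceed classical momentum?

p_rel = γmv, p_class = mv
Ratio = γ = 1/√(1 - 0.451²) = 1.120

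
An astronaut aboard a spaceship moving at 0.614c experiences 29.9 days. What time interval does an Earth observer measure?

Proper time Δt₀ = 29.9 days
γ = 1/√(1 - 0.614²) = 1.267
Δt = γΔt₀ = 1.267 × 29.9 = 37.88 days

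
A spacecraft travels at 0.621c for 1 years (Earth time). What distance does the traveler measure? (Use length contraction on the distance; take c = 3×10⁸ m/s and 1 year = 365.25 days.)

Earth distance: d = v × t = 0.621c × 1 yr = 5.8792×10¹⁵ m
γ = 1.2758
d' = d/γ = 5.8792×10¹⁵/1.2758 = 4.608×10¹⁵ m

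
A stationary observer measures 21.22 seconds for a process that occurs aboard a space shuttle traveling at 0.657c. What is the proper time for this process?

Dilated time Δt = 21.22 seconds
γ = 1/√(1 - 0.657²) = 1.326
Δt₀ = Δt/γ = 21.22/1.326 = 16.00 seconds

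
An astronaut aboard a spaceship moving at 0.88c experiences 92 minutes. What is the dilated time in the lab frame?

Proper time Δt₀ = 92 minutes
γ = 1/√(1 - 0.88²) = 2.105
Δt = γΔt₀ = 2.105 × 92 = 193.7 minutes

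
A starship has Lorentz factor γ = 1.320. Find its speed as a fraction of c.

From γ = 1/√(1 - v²/c²):
1/γ² = 1/1.320² = 0.57392
v²/c² = 1 - 0.57392 = 0.42608
v/c = √(0.42608) = 0.6527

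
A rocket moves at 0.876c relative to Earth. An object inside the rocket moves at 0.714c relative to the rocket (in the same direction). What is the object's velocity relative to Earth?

u = (u' + v)/(1 + u'v/c²)
Numerator: 0.714 + 0.876 = 1.59
Denominator: 1 + 0.625464 = 1.625464
u = 1.59/1.625464 = 0.9782c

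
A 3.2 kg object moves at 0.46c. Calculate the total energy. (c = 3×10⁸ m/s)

γ = 1/√(1 - 0.46²) = 1.12623
mc² = 3.2 × (3×10⁸)² = 2.880×10¹⁷ J
E = γmc² = 1.12623 × 2.880×10¹⁷ = 3.244×10¹⁷ J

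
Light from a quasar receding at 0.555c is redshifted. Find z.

β = 0.555
(1+β)/(1-β) = 1.555/0.445 = 3.4944
√(3.4944) = 1.8693
z = 1.8693 - 1 = 0.8693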